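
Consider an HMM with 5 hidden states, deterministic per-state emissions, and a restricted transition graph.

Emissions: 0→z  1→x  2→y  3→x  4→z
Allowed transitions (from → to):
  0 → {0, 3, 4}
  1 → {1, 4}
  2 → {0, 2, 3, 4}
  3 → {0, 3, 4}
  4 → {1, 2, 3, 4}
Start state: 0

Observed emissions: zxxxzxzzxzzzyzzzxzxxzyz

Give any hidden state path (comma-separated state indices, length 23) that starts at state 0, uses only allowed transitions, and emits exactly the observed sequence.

0,3,3,3,0,3,0,4,1,4,4,4,2,0,4,4,3,4,1,1,4,2,0

  pos 0: z in {0,4}, choose 0; start
  pos 1: x in {1,3}, choose 3; 0->3 ok
  pos 2: x in {1,3}, choose 3; 3->3 ok
  pos 3: x in {1,3}, choose 3; 3->3 ok
  pos 4: z in {0,4}, choose 0; 3->0 ok
  pos 5: x in {1,3}, choose 3; 0->3 ok
  pos 6: z in {0,4}, choose 0; 3->0 ok
  pos 7: z in {0,4}, choose 4; 0->4 ok
  pos 8: x in {1,3}, choose 1; 4->1 ok
  pos 9: z in {0,4}, choose 4; 1->4 ok
  pos 10: z in {0,4}, choose 4; 4->4 ok
  pos 11: z in {0,4}, choose 4; 4->4 ok
  pos 12: y in {2}, choose 2; 4->2 ok
  pos 13: z in {0,4}, choose 0; 2->0 ok
  pos 14: z in {0,4}, choose 4; 0->4 ok
  pos 15: z in {0,4}, choose 4; 4->4 ok
  pos 16: x in {1,3}, choose 3; 4->3 ok
  pos 17: z in {0,4}, choose 4; 3->4 ok
  pos 18: x in {1,3}, choose 1; 4->1 ok
  pos 19: x in {1,3}, choose 1; 1->1 ok
  pos 20: z in {0,4}, choose 4; 1->4 ok
  pos 21: y in {2}, choose 2; 4->2 ok
  pos 22: z in {0,4}, choose 0; 2->0 ok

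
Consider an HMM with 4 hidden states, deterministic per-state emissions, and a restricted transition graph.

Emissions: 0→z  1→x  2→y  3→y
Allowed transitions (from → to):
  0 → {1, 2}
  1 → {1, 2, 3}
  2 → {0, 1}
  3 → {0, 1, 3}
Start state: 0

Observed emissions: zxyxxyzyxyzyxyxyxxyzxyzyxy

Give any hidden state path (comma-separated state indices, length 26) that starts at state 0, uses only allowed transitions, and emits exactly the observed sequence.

  t0 'z' -> {0}, take 0 (start)
  t1 'x' -> {1}, take 1 (0->1 ok)
  t2 'y' -> {2,3}, take 2 (1->2 ok)
  t3 'x' -> {1}, take 1 (2->1 ok)
  t4 'x' -> {1}, take 1 (1->1 ok)
  t5 'y' -> {2,3}, take 3 (1->3 ok)
  t6 'z' -> {0}, take 0 (3->0 ok)
  t7 'y' -> {2,3}, take 2 (0->2 ok)
  t8 'x' -> {1}, take 1 (2->1 ok)
  t9 'y' -> {2,3}, take 2 (1->2 ok)
  t10 'z' -> {0}, take 0 (2->0 ok)
  t11 'y' -> {2,3}, take 2 (0->2 ok)
  t12 'x' -> {1}, take 1 (2->1 ok)
  t13 'y' -> {2,3}, take 2 (1->2 ok)
  t14 'x' -> {1}, take 1 (2->1 ok)
  t15 'y' -> {2,3}, take 3 (1->3 ok)
  t16 'x' -> {1}, take 1 (3->1 ok)
  t17 'x' -> {1}, take 1 (1->1 ok)
  t18 'y' -> {2,3}, take 2 (1->2 ok)
  t19 'z' -> {0}, take 0 (2->0 ok)
  t20 'x' -> {1}, take 1 (0->1 ok)
  t21 'y' -> {2,3}, take 3 (1->3 ok)
  t22 'z' -> {0}, take 0 (3->0 ok)
  t23 'y' -> {2,3}, take 2 (0->2 ok)
  t24 'x' -> {1}, take 1 (2->1 ok)
  t25 'y' -> {2,3}, take 3 (1->3 ok)

0,1,2,1,1,3,0,2,1,2,0,2,1,2,1,3,1,1,2,0,1,3,0,2,1,3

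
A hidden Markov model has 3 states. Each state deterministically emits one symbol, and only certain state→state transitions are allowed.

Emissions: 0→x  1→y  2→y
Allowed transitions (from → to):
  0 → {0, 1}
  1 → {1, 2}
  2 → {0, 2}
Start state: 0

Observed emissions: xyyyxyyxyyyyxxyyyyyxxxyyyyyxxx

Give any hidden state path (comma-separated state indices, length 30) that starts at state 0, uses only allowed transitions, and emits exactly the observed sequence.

  [0] x  {0}  => 0  start
  [1] y  {1,2}  => 1  0->1 ok
  [2] y  {1,2}  => 2  1->2 ok
  [3] y  {1,2}  => 2  2->2 ok
  [4] x  {0}  => 0  2->0 ok
  [5] y  {1,2}  => 1  0->1 ok
  [6] y  {1,2}  => 2  1->2 ok
  [7] x  {0}  => 0  2->0 ok
  [8] y  {1,2}  => 1  0->1 ok
  [9] y  {1,2}  => 2  1->2 ok
  [10] y  {1,2}  => 2  2->2 ok
  [11] y  {1,2}  => 2  2->2 ok
  [12] x  {0}  => 0  2->0 ok
  [13] x  {0}  => 0  0->0 ok
  [14] y  {1,2}  => 1  0->1 ok
  [15] y  {1,2}  => 1  1->1 ok
  [16] y  {1,2}  => 1  1->1 ok
  [17] y  {1,2}  => 1  1->1 ok
  [18] y  {1,2}  => 2  1->2 ok
  [19] x  {0}  => 0  2->0 ok
  [20] x  {0}  => 0  0->0 ok
  [21] x  {0}  => 0  0->0 ok
  [22] y  {1,2}  => 1  0->1 ok
  [23] y  {1,2}  => 1  1->1 ok
  [24] y  {1,2}  => 1  1->1 ok
  [25] y  {1,2}  => 2  1->2 ok
  [26] y  {1,2}  => 2  2->2 ok
  [27] x  {0}  => 0  2->0 ok
  [28] x  {0}  => 0  0->0 ok
  [29] x  {0}  => 0  0->0 ok

0,1,2,2,0,1,2,0,1,2,2,2,0,0,1,1,1,1,2,0,0,0,1,1,1,2,2,0,0,0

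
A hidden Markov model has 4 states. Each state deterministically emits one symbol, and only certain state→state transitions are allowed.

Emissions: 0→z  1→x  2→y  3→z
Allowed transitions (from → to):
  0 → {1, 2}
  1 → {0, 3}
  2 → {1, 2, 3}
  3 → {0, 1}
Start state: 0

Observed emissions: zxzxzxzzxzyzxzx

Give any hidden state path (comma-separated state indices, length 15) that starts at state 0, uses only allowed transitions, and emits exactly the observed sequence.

  [0] z  {0,3}  => 0  start
  [1] x  {1}  => 1  0->1 ok
  [2] z  {0,3}  => 3  1->3 ok
  [3] x  {1}  => 1  3->1 ok
  [4] z  {0,3}  => 0  1->0 ok
  [5] x  {1}  => 1  0->1 ok
  [6] z  {0,3}  => 3  1->3 ok
  [7] z  {0,3}  => 0  3->0 ok
  [8] x  {1}  => 1  0->1 ok
  [9] z  {0,3}  => 0  1->0 ok
  [10] y  {2}  => 2  0->2 ok
  [11] z  {0,3}  => 3  2->3 ok
  [12] x  {1}  => 1  3->1 ok
  [13] z  {0,3}  => 3  1->3 ok
  [14] x  {1}  => 1  3->1 ok

0,1,3,1,0,1,3,0,1,0,2,3,1,3,1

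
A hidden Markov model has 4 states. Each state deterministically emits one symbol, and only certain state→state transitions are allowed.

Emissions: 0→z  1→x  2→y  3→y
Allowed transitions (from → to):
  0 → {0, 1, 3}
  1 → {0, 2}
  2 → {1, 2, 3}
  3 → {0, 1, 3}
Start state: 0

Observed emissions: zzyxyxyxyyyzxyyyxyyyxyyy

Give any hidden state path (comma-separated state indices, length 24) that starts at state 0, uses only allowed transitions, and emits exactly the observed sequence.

0,0,3,1,2,1,2,1,2,2,3,0,1,2,2,3,1,2,2,2,1,2,2,2

  pos 0: z in {0}, choose 0; start
  pos 1: z in {0}, choose 0; 0->0 ok
  pos 2: y in {2,3}, choose 3; 0->3 ok
  pos 3: x in {1}, choose 1; 3->1 ok
  pos 4: y in {2,3}, choose 2; 1->2 ok
  pos 5: x in {1}, choose 1; 2->1 ok
  pos 6: y in {2,3}, choose 2; 1->2 ok
  pos 7: x in {1}, choose 1; 2->1 ok
  pos 8: y in {2,3}, choose 2; 1->2 ok
  pos 9: y in {2,3}, choose 2; 2->2 ok
  pos 10: y in {2,3}, choose 3; 2->3 ok
  pos 11: z in {0}, choose 0; 3->0 ok
  pos 12: x in {1}, choose 1; 0->1 ok
  pos 13: y in {2,3}, choose 2; 1->2 ok
  pos 14: y in {2,3}, choose 2; 2->2 ok
  pos 15: y in {2,3}, choose 3; 2->3 ok
  pos 16: x in {1}, choose 1; 3->1 ok
  pos 17: y in {2,3}, choose 2; 1->2 ok
  pos 18: y in {2,3}, choose 2; 2->2 ok
  pos 19: y in {2,3}, choose 2; 2->2 ok
  pos 20: x in {1}, choose 1; 2->1 ok
  pos 21: y in {2,3}, choose 2; 1->2 ok
  pos 22: y in {2,3}, choose 2; 2->2 ok
  pos 23: y in {2,3}, choose 2; 2->2 ok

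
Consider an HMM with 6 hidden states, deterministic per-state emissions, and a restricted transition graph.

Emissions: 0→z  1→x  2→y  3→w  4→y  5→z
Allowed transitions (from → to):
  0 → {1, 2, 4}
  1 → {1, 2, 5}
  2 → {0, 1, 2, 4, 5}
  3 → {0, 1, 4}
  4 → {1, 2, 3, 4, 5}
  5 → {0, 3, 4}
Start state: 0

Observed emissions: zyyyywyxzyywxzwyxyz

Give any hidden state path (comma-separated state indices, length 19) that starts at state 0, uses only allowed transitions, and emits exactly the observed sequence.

0,2,4,2,4,3,4,1,5,4,4,3,1,5,3,4,1,2,5

  pos 0: z in {0,5}, choose 0; start
  pos 1: y in {2,4}, choose 2; 0->2 ok
  pos 2: y in {2,4}, choose 4; 2->4 ok
  pos 3: y in {2,4}, choose 2; 4->2 ok
  pos 4: y in {2,4}, choose 4; 2->4 ok
  pos 5: w in {3}, choose 3; 4->3 ok
  pos 6: y in {2,4}, choose 4; 3->4 ok
  pos 7: x in {1}, choose 1; 4->1 ok
  pos 8: z in {0,5}, choose 5; 1->5 ok
  pos 9: y in {2,4}, choose 4; 5->4 ok
  pos 10: y in {2,4}, choose 4; 4->4 ok
  pos 11: w in {3}, choose 3; 4->3 ok
  pos 12: x in {1}, choose 1; 3->1 ok
  pos 13: z in {0,5}, choose 5; 1->5 ok
  pos 14: w in {3}, choose 3; 5->3 ok
  pos 15: y in {2,4}, choose 4; 3->4 ok
  pos 16: x in {1}, choose 1; 4->1 ok
  pos 17: y in {2,4}, choose 2; 1->2 ok
  pos 18: z in {0,5}, choose 5; 2->5 ok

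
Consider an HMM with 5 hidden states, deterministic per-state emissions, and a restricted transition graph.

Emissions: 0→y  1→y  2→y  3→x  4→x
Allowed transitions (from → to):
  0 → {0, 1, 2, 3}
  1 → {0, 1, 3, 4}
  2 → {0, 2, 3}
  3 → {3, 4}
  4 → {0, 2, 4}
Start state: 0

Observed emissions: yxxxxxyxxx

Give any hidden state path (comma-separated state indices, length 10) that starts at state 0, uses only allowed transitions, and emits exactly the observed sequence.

0,3,4,4,4,4,2,3,3,4

  0: obs=y cand={0,1,2} pick 0 [start]
  1: obs=x cand={3,4} pick 3 [0->3 ok]
  2: obs=x cand={3,4} pick 4 [3->4 ok]
  3: obs=x cand={3,4} pick 4 [4->4 ok]
  4: obs=x cand={3,4} pick 4 [4->4 ok]
  5: obs=x cand={3,4} pick 4 [4->4 ok]
  6: obs=y cand={0,1,2} pick 2 [4->2 ok]
  7: obs=x cand={3,4} pick 3 [2->3 ok]
  8: obs=x cand={3,4} pick 3 [3->3 ok]
  9: obs=x cand={3,4} pick 4 [3->4 ok]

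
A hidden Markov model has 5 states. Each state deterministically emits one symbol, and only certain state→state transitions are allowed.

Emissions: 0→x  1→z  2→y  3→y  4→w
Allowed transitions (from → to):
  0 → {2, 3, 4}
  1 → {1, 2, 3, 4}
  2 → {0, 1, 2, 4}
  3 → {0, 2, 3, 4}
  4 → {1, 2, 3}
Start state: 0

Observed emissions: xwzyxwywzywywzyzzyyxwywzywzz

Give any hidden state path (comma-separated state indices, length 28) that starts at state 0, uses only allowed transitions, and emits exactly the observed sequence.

0,4,1,2,0,4,3,4,1,3,4,3,4,1,2,1,1,3,3,0,4,3,4,1,2,4,1,1

  t0 'x' -> {0}, take 0 (start)
  t1 'w' -> {4}, take 4 (0->4 ok)
  t2 'z' -> {1}, take 1 (4->1 ok)
  t3 'y' -> {2,3}, take 2 (1->2 ok)
  t4 'x' -> {0}, take 0 (2->0 ok)
  t5 'w' -> {4}, take 4 (0->4 ok)
  t6 'y' -> {2,3}, take 3 (4->3 ok)
  t7 'w' -> {4}, take 4 (3->4 ok)
  t8 'z' -> {1}, take 1 (4->1 ok)
  t9 'y' -> {2,3}, take 3 (1->3 ok)
  t10 'w' -> {4}, take 4 (3->4 ok)
  t11 'y' -> {2,3}, take 3 (4->3 ok)
  t12 'w' -> {4}, take 4 (3->4 ok)
  t13 'z' -> {1}, take 1 (4->1 ok)
  t14 'y' -> {2,3}, take 2 (1->2 ok)
  t15 'z' -> {1}, take 1 (2->1 ok)
  t16 'z' -> {1}, take 1 (1->1 ok)
  t17 'y' -> {2,3}, take 3 (1->3 ok)
  t18 'y' -> {2,3}, take 3 (3->3 ok)
  t19 'x' -> {0}, take 0 (3->0 ok)
  t20 'w' -> {4}, take 4 (0->4 ok)
  t21 'y' -> {2,3}, take 3 (4->3 ok)
  t22 'w' -> {4}, take 4 (3->4 ok)
  t23 'z' -> {1}, take 1 (4->1 ok)
  t24 'y' -> {2,3}, take 2 (1->2 ok)
  t25 'w' -> {4}, take 4 (2->4 ok)
  t26 'z' -> {1}, take 1 (4->1 ok)
  t27 'z' -> {1}, take 1 (1->1 ok)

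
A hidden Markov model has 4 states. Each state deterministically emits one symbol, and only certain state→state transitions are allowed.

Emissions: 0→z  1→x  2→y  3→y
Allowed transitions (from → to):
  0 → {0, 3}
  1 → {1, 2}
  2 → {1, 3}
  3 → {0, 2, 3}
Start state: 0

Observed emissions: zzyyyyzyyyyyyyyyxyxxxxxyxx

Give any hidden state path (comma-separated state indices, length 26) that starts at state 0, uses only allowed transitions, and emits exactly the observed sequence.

  t0 'z' -> {0}, take 0 (start)
  t1 'z' -> {0}, take 0 (0->0 ok)
  t2 'y' -> {2,3}, take 3 (0->3 ok)
  t3 'y' -> {2,3}, take 3 (3->3 ok)
  t4 'y' -> {2,3}, take 2 (3->2 ok)
  t5 'y' -> {2,3}, take 3 (2->3 ok)
  t6 'z' -> {0}, take 0 (3->0 ok)
  t7 'y' -> {2,3}, take 3 (0->3 ok)
  t8 'y' -> {2,3}, take 3 (3->3 ok)
  t9 'y' -> {2,3}, take 3 (3->3 ok)
  t10 'y' -> {2,3}, take 2 (3->2 ok)
  t11 'y' -> {2,3}, take 3 (2->3 ok)
  t12 'y' -> {2,3}, take 3 (3->3 ok)
  t13 'y' -> {2,3}, take 2 (3->2 ok)
  t14 'y' -> {2,3}, take 3 (2->3 ok)
  t15 'y' -> {2,3}, take 2 (3->2 ok)
  t16 'x' -> {1}, take 1 (2->1 ok)
  t17 'y' -> {2,3}, take 2 (1->2 ok)
  t18 'x' -> {1}, take 1 (2->1 ok)
  t19 'x' -> {1}, take 1 (1->1 ok)
  t20 'x' -> {1}, take 1 (1->1 ok)
  t21 'x' -> {1}, take 1 (1->1 ok)
  t22 'x' -> {1}, take 1 (1->1 ok)
  t23 'y' -> {2,3}, take 2 (1->2 ok)
  t24 'x' -> {1}, take 1 (2->1 ok)
  t25 'x' -> {1}, take 1 (1->1 ok)

0,0,3,3,2,3,0,3,3,3,2,3,3,2,3,2,1,2,1,1,1,1,1,2,1,1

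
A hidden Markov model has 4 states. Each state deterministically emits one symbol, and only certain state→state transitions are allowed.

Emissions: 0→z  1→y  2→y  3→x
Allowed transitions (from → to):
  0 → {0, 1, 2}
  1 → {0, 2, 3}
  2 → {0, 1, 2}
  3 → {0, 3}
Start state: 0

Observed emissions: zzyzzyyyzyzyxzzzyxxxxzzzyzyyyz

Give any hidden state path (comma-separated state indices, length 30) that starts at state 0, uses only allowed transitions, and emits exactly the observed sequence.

  pos 0: z in {0}, choose 0; start
  pos 1: z in {0}, choose 0; 0->0 ok
  pos 2: y in {1,2}, choose 1; 0->1 ok
  pos 3: z in {0}, choose 0; 1->0 ok
  pos 4: z in {0}, choose 0; 0->0 ok
  pos 5: y in {1,2}, choose 2; 0->2 ok
  pos 6: y in {1,2}, choose 2; 2->2 ok
  pos 7: y in {1,2}, choose 2; 2->2 ok
  pos 8: z in {0}, choose 0; 2->0 ok
  pos 9: y in {1,2}, choose 2; 0->2 ok
  pos 10: z in {0}, choose 0; 2->0 ok
  pos 11: y in {1,2}, choose 1; 0->1 ok
  pos 12: x in {3}, choose 3; 1->3 ok
  pos 13: z in {0}, choose 0; 3->0 ok
  pos 14: z in {0}, choose 0; 0->0 ok
  pos 15: z in {0}, choose 0; 0->0 ok
  pos 16: y in {1,2}, choose 1; 0->1 ok
  pos 17: x in {3}, choose 3; 1->3 ok
  pos 18: x in {3}, choose 3; 3->3 ok
  pos 19: x in {3}, choose 3; 3->3 ok
  pos 20: x in {3}, choose 3; 3->3 ok
  pos 21: z in {0}, choose 0; 3->0 ok
  pos 22: z in {0}, choose 0; 0->0 ok
  pos 23: z in {0}, choose 0; 0->0 ok
  pos 24: y in {1,2}, choose 2; 0->2 ok
  pos 25: z in {0}, choose 0; 2->0 ok
  pos 26: y in {1,2}, choose 2; 0->2 ok
  pos 27: y in {1,2}, choose 1; 2->1 ok
  pos 28: y in {1,2}, choose 2; 1->2 ok
  pos 29: z in {0}, choose 0; 2->0 ok

0,0,1,0,0,2,2,2,0,2,0,1,3,0,0,0,1,3,3,3,3,0,0,0,2,0,2,1,2,0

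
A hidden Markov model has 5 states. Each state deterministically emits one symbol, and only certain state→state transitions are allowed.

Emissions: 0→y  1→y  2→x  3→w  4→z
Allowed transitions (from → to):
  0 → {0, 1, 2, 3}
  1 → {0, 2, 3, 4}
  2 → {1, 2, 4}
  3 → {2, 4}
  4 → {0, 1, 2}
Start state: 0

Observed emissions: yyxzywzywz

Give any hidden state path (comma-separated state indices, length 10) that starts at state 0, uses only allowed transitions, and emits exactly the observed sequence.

0,1,2,4,1,3,4,0,3,4

  t0 'y' -> {0,1}, take 0 (start)
  t1 'y' -> {0,1}, take 1 (0->1 ok)
  t2 'x' -> {2}, take 2 (1->2 ok)
  t3 'z' -> {4}, take 4 (2->4 ok)
  t4 'y' -> {0,1}, take 1 (4->1 ok)
  t5 'w' -> {3}, take 3 (1->3 ok)
  t6 'z' -> {4}, take 4 (3->4 ok)
  t7 'y' -> {0,1}, take 0 (4->0 ok)
  t8 'w' -> {3}, take 3 (0->3 ok)
  t9 'z' -> {4}, take 4 (3->4 ok)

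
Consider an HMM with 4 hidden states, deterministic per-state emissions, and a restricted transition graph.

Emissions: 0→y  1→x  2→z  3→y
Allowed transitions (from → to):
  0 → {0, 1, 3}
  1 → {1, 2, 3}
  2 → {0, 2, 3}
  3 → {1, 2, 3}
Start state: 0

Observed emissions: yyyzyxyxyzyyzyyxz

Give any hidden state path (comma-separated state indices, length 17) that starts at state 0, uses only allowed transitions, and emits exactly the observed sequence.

0,0,3,2,0,1,3,1,3,2,3,3,2,0,0,1,2

  t0 'y' -> {0,3}, take 0 (start)
  t1 'y' -> {0,3}, take 0 (0->0 ok)
  t2 'y' -> {0,3}, take 3 (0->3 ok)
  t3 'z' -> {2}, take 2 (3->2 ok)
  t4 'y' -> {0,3}, take 0 (2->0 ok)
  t5 'x' -> {1}, take 1 (0->1 ok)
  t6 'y' -> {0,3}, take 3 (1->3 ok)
  t7 'x' -> {1}, take 1 (3->1 ok)
  t8 'y' -> {0,3}, take 3 (1->3 ok)
  t9 'z' -> {2}, take 2 (3->2 ok)
  t10 'y' -> {0,3}, take 3 (2->3 ok)
  t11 'y' -> {0,3}, take 3 (3->3 ok)
  t12 'z' -> {2}, take 2 (3->2 ok)
  t13 'y' -> {0,3}, take 0 (2->0 ok)
  t14 'y' -> {0,3}, take 0 (0->0 ok)
  t15 'x' -> {1}, take 1 (0->1 ok)
  t16 'z' -> {2}, take 2 (1->2 ok)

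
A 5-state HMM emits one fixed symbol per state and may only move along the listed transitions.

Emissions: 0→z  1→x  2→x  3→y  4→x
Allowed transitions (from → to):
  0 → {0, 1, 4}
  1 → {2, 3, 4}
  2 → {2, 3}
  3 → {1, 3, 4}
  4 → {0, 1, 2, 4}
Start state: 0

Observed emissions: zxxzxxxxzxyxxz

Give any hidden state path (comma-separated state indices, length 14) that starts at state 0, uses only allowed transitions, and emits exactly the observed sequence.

0,4,4,0,1,4,1,4,0,1,3,1,4,0

  0: obs=z cand={0} pick 0 [start]
  1: obs=x cand={1,2,4} pick 4 [0->4 ok]
  2: obs=x cand={1,2,4} pick 4 [4->4 ok]
  3: obs=z cand={0} pick 0 [4->0 ok]
  4: obs=x cand={1,2,4} pick 1 [0->1 ok]
  5: obs=x cand={1,2,4} pick 4 [1->4 ok]
  6: obs=x cand={1,2,4} pick 1 [4->1 ok]
  7: obs=x cand={1,2,4} pick 4 [1->4 ok]
  8: obs=z cand={0} pick 0 [4->0 ok]
  9: obs=x cand={1,2,4} pick 1 [0->1 ok]
  10: obs=y cand={3} pick 3 [1->3 ok]
  11: obs=x cand={1,2,4} pick 1 [3->1 ok]
  12: obs=x cand={1,2,4} pick 4 [1->4 ok]
  13: obs=z cand={0} pick 0 [4->0 ok]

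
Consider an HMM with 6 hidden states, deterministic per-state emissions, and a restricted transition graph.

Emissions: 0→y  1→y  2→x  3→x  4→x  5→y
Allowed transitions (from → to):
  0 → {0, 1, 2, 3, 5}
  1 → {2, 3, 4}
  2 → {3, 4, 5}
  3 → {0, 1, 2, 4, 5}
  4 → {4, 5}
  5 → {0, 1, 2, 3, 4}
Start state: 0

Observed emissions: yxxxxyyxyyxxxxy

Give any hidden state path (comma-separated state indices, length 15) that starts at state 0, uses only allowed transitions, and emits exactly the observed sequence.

0,3,4,4,4,5,1,3,0,5,4,4,4,4,5

  t0 'y' -> {0,1,5}, take 0 (start)
  t1 'x' -> {2,3,4}, take 3 (0->3 ok)
  t2 'x' -> {2,3,4}, take 4 (3->4 ok)
  t3 'x' -> {2,3,4}, take 4 (4->4 ok)
  t4 'x' -> {2,3,4}, take 4 (4->4 ok)
  t5 'y' -> {0,1,5}, take 5 (4->5 ok)
  t6 'y' -> {0,1,5}, take 1 (5->1 ok)
  t7 'x' -> {2,3,4}, take 3 (1->3 ok)
  t8 'y' -> {0,1,5}, take 0 (3->0 ok)
  t9 'y' -> {0,1,5}, take 5 (0->5 ok)
  t10 'x' -> {2,3,4}, take 4 (5->4 ok)
  t11 'x' -> {2,3,4}, take 4 (4->4 ok)
  t12 'x' -> {2,3,4}, take 4 (4->4 ok)
  t13 'x' -> {2,3,4}, take 4 (4->4 ok)
  t14 'y' -> {0,1,5}, take 5 (4->5 ok)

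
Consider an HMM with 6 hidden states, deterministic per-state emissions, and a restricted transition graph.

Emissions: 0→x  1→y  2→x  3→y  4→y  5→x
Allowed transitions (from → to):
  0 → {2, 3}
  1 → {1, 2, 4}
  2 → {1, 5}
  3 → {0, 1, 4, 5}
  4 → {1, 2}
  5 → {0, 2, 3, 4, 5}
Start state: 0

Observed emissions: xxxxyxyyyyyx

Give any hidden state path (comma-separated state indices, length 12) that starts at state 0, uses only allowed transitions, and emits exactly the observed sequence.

0,2,5,0,3,0,3,4,1,4,1,2

  0: obs=x cand={0,2,5} pick 0 [start]
  1: obs=x cand={0,2,5} pick 2 [0->2 ok]
  2: obs=x cand={0,2,5} pick 5 [2->5 ok]
  3: obs=x cand={0,2,5} pick 0 [5->0 ok]
  4: obs=y cand={1,3,4} pick 3 [0->3 ok]
  5: obs=x cand={0,2,5} pick 0 [3->0 ok]
  6: obs=y cand={1,3,4} pick 3 [0->3 ok]
  7: obs=y cand={1,3,4} pick 4 [3->4 ok]
  8: obs=y cand={1,3,4} pick 1 [4->1 ok]
  9: obs=y cand={1,3,4} pick 4 [1->4 ok]
  10: obs=y cand={1,3,4} pick 1 [4->1 ok]
  11: obs=x cand={0,2,5} pick 2 [1->2 ok]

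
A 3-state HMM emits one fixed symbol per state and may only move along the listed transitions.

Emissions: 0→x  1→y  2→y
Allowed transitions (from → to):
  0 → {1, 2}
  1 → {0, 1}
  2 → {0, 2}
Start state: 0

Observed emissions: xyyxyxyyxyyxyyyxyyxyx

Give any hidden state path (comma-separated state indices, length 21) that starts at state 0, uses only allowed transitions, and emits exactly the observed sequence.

  t0 'x' -> {0}, take 0 (start)
  t1 'y' -> {1,2}, take 1 (0->1 ok)
  t2 'y' -> {1,2}, take 1 (1->1 ok)
  t3 'x' -> {0}, take 0 (1->0 ok)
  t4 'y' -> {1,2}, take 2 (0->2 ok)
  t5 'x' -> {0}, take 0 (2->0 ok)
  t6 'y' -> {1,2}, take 2 (0->2 ok)
  t7 'y' -> {1,2}, take 2 (2->2 ok)
  t8 'x' -> {0}, take 0 (2->0 ok)
  t9 'y' -> {1,2}, take 1 (0->1 ok)
  t10 'y' -> {1,2}, take 1 (1->1 ok)
  t11 'x' -> {0}, take 0 (1->0 ok)
  t12 'y' -> {1,2}, take 2 (0->2 ok)
  t13 'y' -> {1,2}, take 2 (2->2 ok)
  t14 'y' -> {1,2}, take 2 (2->2 ok)
  t15 'x' -> {0}, take 0 (2->0 ok)
  t16 'y' -> {1,2}, take 1 (0->1 ok)
  t17 'y' -> {1,2}, take 1 (1->1 ok)
  t18 'x' -> {0}, take 0 (1->0 ok)
  t19 'y' -> {1,2}, take 1 (0->1 ok)
  t20 'x' -> {0}, take 0 (1->0 ok)

0,1,1,0,2,0,2,2,0,1,1,0,2,2,2,0,1,1,0,1,0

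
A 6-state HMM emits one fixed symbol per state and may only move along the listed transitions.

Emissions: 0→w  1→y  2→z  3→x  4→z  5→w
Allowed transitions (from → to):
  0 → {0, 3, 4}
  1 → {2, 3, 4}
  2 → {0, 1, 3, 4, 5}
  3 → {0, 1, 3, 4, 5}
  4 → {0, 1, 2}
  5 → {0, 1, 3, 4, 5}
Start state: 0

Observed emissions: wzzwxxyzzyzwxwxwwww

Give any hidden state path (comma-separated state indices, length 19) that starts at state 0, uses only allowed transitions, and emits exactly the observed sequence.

  0: obs=w cand={0,5} pick 0 [start]
  1: obs=z cand={2,4} pick 4 [0->4 ok]
  2: obs=z cand={2,4} pick 2 [4->2 ok]
  3: obs=w cand={0,5} pick 0 [2->0 ok]
  4: obs=x cand={3} pick 3 [0->3 ok]
  5: obs=x cand={3} pick 3 [3->3 ok]
  6: obs=y cand={1} pick 1 [3->1 ok]
  7: obs=z cand={2,4} pick 2 [1->2 ok]
  8: obs=z cand={2,4} pick 4 [2->4 ok]
  9: obs=y cand={1} pick 1 [4->1 ok]
  10: obs=z cand={2,4} pick 4 [1->4 ok]
  11: obs=w cand={0,5} pick 0 [4->0 ok]
  12: obs=x cand={3} pick 3 [0->3 ok]
  13: obs=w cand={0,5} pick 0 [3->0 ok]
  14: obs=x cand={3} pick 3 [0->3 ok]
  15: obs=w cand={0,5} pick 5 [3->5 ok]
  16: obs=w cand={0,5} pick 5 [5->5 ok]
  17: obs=w cand={0,5} pick 5 [5->5 ok]
  18: obs=w cand={0,5} pick 5 [5->5 ok]

0,4,2,0,3,3,1,2,4,1,4,0,3,0,3,5,5,5,5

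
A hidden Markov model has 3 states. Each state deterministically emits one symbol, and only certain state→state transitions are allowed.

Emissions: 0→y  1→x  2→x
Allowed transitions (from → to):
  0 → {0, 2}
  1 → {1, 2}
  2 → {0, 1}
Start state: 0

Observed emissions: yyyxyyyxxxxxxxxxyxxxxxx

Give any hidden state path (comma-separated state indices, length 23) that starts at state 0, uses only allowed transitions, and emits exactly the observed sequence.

  [0] y  {0}  => 0  start
  [1] y  {0}  => 0  0->0 ok
  [2] y  {0}  => 0  0->0 ok
  [3] x  {1,2}  => 2  0->2 ok
  [4] y  {0}  => 0  2->0 ok
  [5] y  {0}  => 0  0->0 ok
  [6] y  {0}  => 0  0->0 ok
  [7] x  {1,2}  => 2  0->2 ok
  [8] x  {1,2}  => 1  2->1 ok
  [9] x  {1,2}  => 1  1->1 ok
  [10] x  {1,2}  => 1  1->1 ok
  [11] x  {1,2}  => 1  1->1 ok
  [12] x  {1,2}  => 2  1->2 ok
  [13] x  {1,2}  => 1  2->1 ok
  [14] x  {1,2}  => 1  1->1 ok
  [15] x  {1,2}  => 2  1->2 ok
  [16] y  {0}  => 0  2->0 ok
  [17] x  {1,2}  => 2  0->2 ok
  [18] x  {1,2}  => 1  2->1 ok
  [19] x  {1,2}  => 1  1->1 ok
  [20] x  {1,2}  => 1  1->1 ok
  [21] x  {1,2}  => 1  1->1 ok
  [22] x  {1,2}  => 2  1->2 ok

0,0,0,2,0,0,0,2,1,1,1,1,2,1,1,2,0,2,1,1,1,1,2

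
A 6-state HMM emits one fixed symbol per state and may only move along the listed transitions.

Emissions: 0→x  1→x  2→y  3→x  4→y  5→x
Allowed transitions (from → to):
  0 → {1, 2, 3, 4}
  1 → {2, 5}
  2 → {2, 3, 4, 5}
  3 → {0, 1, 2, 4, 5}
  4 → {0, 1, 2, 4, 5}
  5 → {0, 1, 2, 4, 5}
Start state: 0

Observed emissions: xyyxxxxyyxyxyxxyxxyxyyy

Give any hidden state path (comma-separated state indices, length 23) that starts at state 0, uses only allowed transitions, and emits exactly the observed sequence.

  t0 'x' -> {0,1,3,5}, take 0 (start)
  t1 'y' -> {2,4}, take 2 (0->2 ok)
  t2 'y' -> {2,4}, take 4 (2->4 ok)
  t3 'x' -> {0,1,3,5}, take 5 (4->5 ok)
  t4 'x' -> {0,1,3,5}, take 0 (5->0 ok)
  t5 'x' -> {0,1,3,5}, take 3 (0->3 ok)
  t6 'x' -> {0,1,3,5}, take 1 (3->1 ok)
  t7 'y' -> {2,4}, take 2 (1->2 ok)
  t8 'y' -> {2,4}, take 4 (2->4 ok)
  t9 'x' -> {0,1,3,5}, take 0 (4->0 ok)
  t10 'y' -> {2,4}, take 4 (0->4 ok)
  t11 'x' -> {0,1,3,5}, take 0 (4->0 ok)
  t12 'y' -> {2,4}, take 2 (0->2 ok)
  t13 'x' -> {0,1,3,5}, take 5 (2->5 ok)
  t14 'x' -> {0,1,3,5}, take 1 (5->1 ok)
  t15 'y' -> {2,4}, take 2 (1->2 ok)
  t16 'x' -> {0,1,3,5}, take 3 (2->3 ok)
  t17 'x' -> {0,1,3,5}, take 5 (3->5 ok)
  t18 'y' -> {2,4}, take 4 (5->4 ok)
  t19 'x' -> {0,1,3,5}, take 0 (4->0 ok)
  t20 'y' -> {2,4}, take 2 (0->2 ok)
  t21 'y' -> {2,4}, take 2 (2->2 ok)
  t22 'y' -> {2,4}, take 4 (2->4 ok)

0,2,4,5,0,3,1,2,4,0,4,0,2,5,1,2,3,5,4,0,2,2,4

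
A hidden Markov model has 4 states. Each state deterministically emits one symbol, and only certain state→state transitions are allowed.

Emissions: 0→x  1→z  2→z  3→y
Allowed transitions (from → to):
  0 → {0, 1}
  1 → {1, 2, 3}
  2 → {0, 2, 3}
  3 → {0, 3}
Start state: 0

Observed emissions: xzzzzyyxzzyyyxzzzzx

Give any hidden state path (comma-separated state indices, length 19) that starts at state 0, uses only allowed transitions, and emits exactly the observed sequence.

  t0 'x' -> {0}, take 0 (start)
  t1 'z' -> {1,2}, take 1 (0->1 ok)
  t2 'z' -> {1,2}, take 1 (1->1 ok)
  t3 'z' -> {1,2}, take 1 (1->1 ok)
  t4 'z' -> {1,2}, take 1 (1->1 ok)
  t5 'y' -> {3}, take 3 (1->3 ok)
  t6 'y' -> {3}, take 3 (3->3 ok)
  t7 'x' -> {0}, take 0 (3->0 ok)
  t8 'z' -> {1,2}, take 1 (0->1 ok)
  t9 'z' -> {1,2}, take 1 (1->1 ok)
  t10 'y' -> {3}, take 3 (1->3 ok)
  t11 'y' -> {3}, take 3 (3->3 ok)
  t12 'y' -> {3}, take 3 (3->3 ok)
  t13 'x' -> {0}, take 0 (3->0 ok)
  t14 'z' -> {1,2}, take 1 (0->1 ok)
  t15 'z' -> {1,2}, take 1 (1->1 ok)
  t16 'z' -> {1,2}, take 2 (1->2 ok)
  t17 'z' -> {1,2}, take 2 (2->2 ok)
  t18 'x' -> {0}, take 0 (2->0 ok)

0,1,1,1,1,3,3,0,1,1,3,3,3,0,1,1,2,2,0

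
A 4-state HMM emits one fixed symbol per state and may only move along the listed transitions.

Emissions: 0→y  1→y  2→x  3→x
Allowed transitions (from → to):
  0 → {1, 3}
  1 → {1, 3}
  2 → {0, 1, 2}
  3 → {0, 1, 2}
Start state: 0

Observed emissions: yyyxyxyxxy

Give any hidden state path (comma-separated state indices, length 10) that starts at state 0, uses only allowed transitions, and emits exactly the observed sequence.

0,1,1,3,0,3,1,3,2,1

  pos 0: y in {0,1}, choose 0; start
  pos 1: y in {0,1}, choose 1; 0->1 ok
  pos 2: y in {0,1}, choose 1; 1->1 ok
  pos 3: x in {2,3}, choose 3; 1->3 ok
  pos 4: y in {0,1}, choose 0; 3->0 ok
  pos 5: x in {2,3}, choose 3; 0->3 ok
  pos 6: y in {0,1}, choose 1; 3->1 ok
  pos 7: x in {2,3}, choose 3; 1->3 ok
  pos 8: x in {2,3}, choose 2; 3->2 ok
  pos 9: y in {0,1}, choose 1; 2->1 ok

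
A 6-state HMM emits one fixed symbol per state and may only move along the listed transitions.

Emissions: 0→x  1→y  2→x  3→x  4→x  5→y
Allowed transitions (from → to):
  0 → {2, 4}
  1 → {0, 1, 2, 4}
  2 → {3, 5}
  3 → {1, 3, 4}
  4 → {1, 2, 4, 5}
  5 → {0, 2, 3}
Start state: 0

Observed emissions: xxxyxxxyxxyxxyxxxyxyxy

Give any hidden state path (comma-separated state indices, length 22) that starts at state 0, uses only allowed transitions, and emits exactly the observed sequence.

  [0] x  {0,2,3,4}  => 0  start
  [1] x  {0,2,3,4}  => 4  0->4 ok
  [2] x  {0,2,3,4}  => 2  4->2 ok
  [3] y  {1,5}  => 5  2->5 ok
  [4] x  {0,2,3,4}  => 0  5->0 ok
  [5] x  {0,2,3,4}  => 4  0->4 ok
  [6] x  {0,2,3,4}  => 2  4->2 ok
  [7] y  {1,5}  => 5  2->5 ok
  [8] x  {0,2,3,4}  => 0  5->0 ok
  [9] x  {0,2,3,4}  => 4  0->4 ok
  [10] y  {1,5}  => 5  4->5 ok
  [11] x  {0,2,3,4}  => 0  5->0 ok
  [12] x  {0,2,3,4}  => 4  0->4 ok
  [13] y  {1,5}  => 5  4->5 ok
  [14] x  {0,2,3,4}  => 0  5->0 ok
  [15] x  {0,2,3,4}  => 2  0->2 ok
  [16] x  {0,2,3,4}  => 3  2->3 ok
  [17] y  {1,5}  => 1  3->1 ok
  [18] x  {0,2,3,4}  => 4  1->4 ok
  [19] y  {1,5}  => 5  4->5 ok
  [20] x  {0,2,3,4}  => 2  5->2 ok
  [21] y  {1,5}  => 5  2->5 ok

0,4,2,5,0,4,2,5,0,4,5,0,4,5,0,2,3,1,4,5,2,5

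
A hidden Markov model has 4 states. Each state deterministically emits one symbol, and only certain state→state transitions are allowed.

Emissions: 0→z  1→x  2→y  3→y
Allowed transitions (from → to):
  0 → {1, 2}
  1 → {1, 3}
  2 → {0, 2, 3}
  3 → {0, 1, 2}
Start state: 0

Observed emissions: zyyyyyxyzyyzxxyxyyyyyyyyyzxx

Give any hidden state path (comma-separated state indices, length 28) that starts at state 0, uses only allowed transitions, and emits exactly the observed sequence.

0,2,2,2,2,3,1,3,0,2,2,0,1,1,3,1,3,2,3,2,3,2,2,3,2,0,1,1

  0: obs=z cand={0} pick 0 [start]
  1: obs=y cand={2,3} pick 2 [0->2 ok]
  2: obs=y cand={2,3} pick 2 [2->2 ok]
  3: obs=y cand={2,3} pick 2 [2->2 ok]
  4: obs=y cand={2,3} pick 2 [2->2 ok]
  5: obs=y cand={2,3} pick 3 [2->3 ok]
  6: obs=x cand={1} pick 1 [3->1 ok]
  7: obs=y cand={2,3} pick 3 [1->3 ok]
  8: obs=z cand={0} pick 0 [3->0 ok]
  9: obs=y cand={2,3} pick 2 [0->2 ok]
  10: obs=y cand={2,3} pick 2 [2->2 ok]
  11: obs=z cand={0} pick 0 [2->0 ok]
  12: obs=x cand={1} pick 1 [0->1 ok]
  13: obs=x cand={1} pick 1 [1->1 ok]
  14: obs=y cand={2,3} pick 3 [1->3 ok]
  15: obs=x cand={1} pick 1 [3->1 ok]
  16: obs=y cand={2,3} pick 3 [1->3 ok]
  17: obs=y cand={2,3} pick 2 [3->2 ok]
  18: obs=y cand={2,3} pick 3 [2->3 ok]
  19: obs=y cand={2,3} pick 2 [3->2 ok]
  20: obs=y cand={2,3} pick 3 [2->3 ok]
  21: obs=y cand={2,3} pick 2 [3->2 ok]
  22: obs=y cand={2,3} pick 2 [2->2 ok]
  23: obs=y cand={2,3} pick 3 [2->3 ok]
  24: obs=y cand={2,3} pick 2 [3->2 ok]
  25: obs=z cand={0} pick 0 [2->0 ok]
  26: obs=x cand={1} pick 1 [0->1 ok]
  27: obs=x cand={1} pick 1 [1->1 ok]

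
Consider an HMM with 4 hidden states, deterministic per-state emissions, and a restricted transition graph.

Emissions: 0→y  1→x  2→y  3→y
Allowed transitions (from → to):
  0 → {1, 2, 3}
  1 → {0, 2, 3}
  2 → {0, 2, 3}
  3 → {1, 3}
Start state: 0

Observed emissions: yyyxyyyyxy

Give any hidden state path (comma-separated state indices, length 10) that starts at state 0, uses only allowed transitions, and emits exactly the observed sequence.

  pos 0: y in {0,2,3}, choose 0; start
  pos 1: y in {0,2,3}, choose 2; 0->2 ok
  pos 2: y in {0,2,3}, choose 0; 2->0 ok
  pos 3: x in {1}, choose 1; 0->1 ok
  pos 4: y in {0,2,3}, choose 2; 1->2 ok
  pos 5: y in {0,2,3}, choose 3; 2->3 ok
  pos 6: y in {0,2,3}, choose 3; 3->3 ok
  pos 7: y in {0,2,3}, choose 3; 3->3 ok
  pos 8: x in {1}, choose 1; 3->1 ok
  pos 9: y in {0,2,3}, choose 0; 1->0 ok

0,2,0,1,2,3,3,3,1,0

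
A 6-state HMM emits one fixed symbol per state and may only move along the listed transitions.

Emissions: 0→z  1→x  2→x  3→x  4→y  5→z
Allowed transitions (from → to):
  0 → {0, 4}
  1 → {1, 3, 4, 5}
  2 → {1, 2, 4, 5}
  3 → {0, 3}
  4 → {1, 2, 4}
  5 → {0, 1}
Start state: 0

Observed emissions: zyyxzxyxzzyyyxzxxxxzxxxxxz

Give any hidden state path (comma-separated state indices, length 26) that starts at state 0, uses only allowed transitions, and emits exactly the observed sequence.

  0: obs=z cand={0,5} pick 0 [start]
  1: obs=y cand={4} pick 4 [0->4 ok]
  2: obs=y cand={4} pick 4 [4->4 ok]
  3: obs=x cand={1,2,3} pick 2 [4->2 ok]
  4: obs=z cand={0,5} pick 5 [2->5 ok]
  5: obs=x cand={1,2,3} pick 1 [5->1 ok]
  6: obs=y cand={4} pick 4 [1->4 ok]
  7: obs=x cand={1,2,3} pick 2 [4->2 ok]
  8: obs=z cand={0,5} pick 5 [2->5 ok]
  9: obs=z cand={0,5} pick 0 [5->0 ok]
  10: obs=y cand={4} pick 4 [0->4 ok]
  11: obs=y cand={4} pick 4 [4->4 ok]
  12: obs=y cand={4} pick 4 [4->4 ok]
  13: obs=x cand={1,2,3} pick 1 [4->1 ok]
  14: obs=z cand={0,5} pick 5 [1->5 ok]
  15: obs=x cand={1,2,3} pick 1 [5->1 ok]
  16: obs=x cand={1,2,3} pick 1 [1->1 ok]
  17: obs=x cand={1,2,3} pick 1 [1->1 ok]
  18: obs=x cand={1,2,3} pick 1 [1->1 ok]
  19: obs=z cand={0,5} pick 5 [1->5 ok]
  20: obs=x cand={1,2,3} pick 1 [5->1 ok]
  21: obs=x cand={1,2,3} pick 1 [1->1 ok]
  22: obs=x cand={1,2,3} pick 3 [1->3 ok]
  23: obs=x cand={1,2,3} pick 3 [3->3 ok]
  24: obs=x cand={1,2,3} pick 3 [3->3 ok]
  25: obs=z cand={0,5} pick 0 [3->0 ok]

0,4,4,2,5,1,4,2,5,0,4,4,4,1,5,1,1,1,1,5,1,1,3,3,3,0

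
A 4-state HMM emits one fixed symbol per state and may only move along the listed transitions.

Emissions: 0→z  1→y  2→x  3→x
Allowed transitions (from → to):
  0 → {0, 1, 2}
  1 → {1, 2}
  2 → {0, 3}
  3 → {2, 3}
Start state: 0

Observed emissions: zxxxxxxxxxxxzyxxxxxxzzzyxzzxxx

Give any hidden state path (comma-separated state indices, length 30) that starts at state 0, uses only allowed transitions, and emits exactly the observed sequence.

0,2,3,3,3,3,3,3,3,3,3,2,0,1,2,3,3,3,3,2,0,0,0,1,2,0,0,2,3,3

  t0 'z' -> {0}, take 0 (start)
  t1 'x' -> {2,3}, take 2 (0->2 ok)
  t2 'x' -> {2,3}, take 3 (2->3 ok)
  t3 'x' -> {2,3}, take 3 (3->3 ok)
  t4 'x' -> {2,3}, take 3 (3->3 ok)
  t5 'x' -> {2,3}, take 3 (3->3 ok)
  t6 'x' -> {2,3}, take 3 (3->3 ok)
  t7 'x' -> {2,3}, take 3 (3->3 ok)
  t8 'x' -> {2,3}, take 3 (3->3 ok)
  t9 'x' -> {2,3}, take 3 (3->3 ok)
  t10 'x' -> {2,3}, take 3 (3->3 ok)
  t11 'x' -> {2,3}, take 2 (3->2 ok)
  t12 'z' -> {0}, take 0 (2->0 ok)
  t13 'y' -> {1}, take 1 (0->1 ok)
  t14 'x' -> {2,3}, take 2 (1->2 ok)
  t15 'x' -> {2,3}, take 3 (2->3 ok)
  t16 'x' -> {2,3}, take 3 (3->3 ok)
  t17 'x' -> {2,3}, take 3 (3->3 ok)
  t18 'x' -> {2,3}, take 3 (3->3 ok)
  t19 'x' -> {2,3}, take 2 (3->2 ok)
  t20 'z' -> {0}, take 0 (2->0 ok)
  t21 'z' -> {0}, take 0 (0->0 ok)
  t22 'z' -> {0}, take 0 (0->0 ok)
  t23 'y' -> {1}, take 1 (0->1 ok)
  t24 'x' -> {2,3}, take 2 (1->2 ok)
  t25 'z' -> {0}, take 0 (2->0 ok)
  t26 'z' -> {0}, take 0 (0->0 ok)
  t27 'x' -> {2,3}, take 2 (0->2 ok)
  t28 'x' -> {2,3}, take 3 (2->3 ok)
  t29 'x' -> {2,3}, take 3 (3->3 ok)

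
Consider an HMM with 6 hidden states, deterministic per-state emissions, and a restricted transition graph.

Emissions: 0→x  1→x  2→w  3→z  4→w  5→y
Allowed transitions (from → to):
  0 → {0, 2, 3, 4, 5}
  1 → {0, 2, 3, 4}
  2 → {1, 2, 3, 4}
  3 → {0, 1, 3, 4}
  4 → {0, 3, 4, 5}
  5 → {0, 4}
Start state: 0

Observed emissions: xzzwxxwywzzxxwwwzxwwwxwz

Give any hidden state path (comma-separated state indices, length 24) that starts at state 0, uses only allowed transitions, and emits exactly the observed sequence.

  [0] x  {0,1}  => 0  start
  [1] z  {3}  => 3  0->3 ok
  [2] z  {3}  => 3  3->3 ok
  [3] w  {2,4}  => 4  3->4 ok
  [4] x  {0,1}  => 0  4->0 ok
  [5] x  {0,1}  => 0  0->0 ok
  [6] w  {2,4}  => 4  0->4 ok
  [7] y  {5}  => 5  4->5 ok
  [8] w  {2,4}  => 4  5->4 ok
  [9] z  {3}  => 3  4->3 ok
  [10] z  {3}  => 3  3->3 ok
  [11] x  {0,1}  => 1  3->1 ok
  [12] x  {0,1}  => 0  1->0 ok
  [13] w  {2,4}  => 4  0->4 ok
  [14] w  {2,4}  => 4  4->4 ok
  [15] w  {2,4}  => 4  4->4 ok
  [16] z  {3}  => 3  4->3 ok
  [17] x  {0,1}  => 0  3->0 ok
  [18] w  {2,4}  => 2  0->2 ok
  [19] w  {2,4}  => 2  2->2 ok
  [20] w  {2,4}  => 2  2->2 ok
  [21] x  {0,1}  => 1  2->1 ok
  [22] w  {2,4}  => 4  1->4 ok
  [23] z  {3}  => 3  4->3 ok

0,3,3,4,0,0,4,5,4,3,3,1,0,4,4,4,3,0,2,2,2,1,4,3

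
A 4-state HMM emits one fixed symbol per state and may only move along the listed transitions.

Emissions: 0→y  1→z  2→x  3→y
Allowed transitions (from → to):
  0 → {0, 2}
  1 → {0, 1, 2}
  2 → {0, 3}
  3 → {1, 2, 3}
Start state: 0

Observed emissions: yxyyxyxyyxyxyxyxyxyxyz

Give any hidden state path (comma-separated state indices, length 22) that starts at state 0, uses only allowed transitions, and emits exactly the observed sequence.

  pos 0: y in {0,3}, choose 0; start
  pos 1: x in {2}, choose 2; 0->2 ok
  pos 2: y in {0,3}, choose 0; 2->0 ok
  pos 3: y in {0,3}, choose 0; 0->0 ok
  pos 4: x in {2}, choose 2; 0->2 ok
  pos 5: y in {0,3}, choose 0; 2->0 ok
  pos 6: x in {2}, choose 2; 0->2 ok
  pos 7: y in {0,3}, choose 0; 2->0 ok
  pos 8: y in {0,3}, choose 0; 0->0 ok
  pos 9: x in {2}, choose 2; 0->2 ok
  pos 10: y in {0,3}, choose 0; 2->0 ok
  pos 11: x in {2}, choose 2; 0->2 ok
  pos 12: y in {0,3}, choose 0; 2->0 ok
  pos 13: x in {2}, choose 2; 0->2 ok
  pos 14: y in {0,3}, choose 0; 2->0 ok
  pos 15: x in {2}, choose 2; 0->2 ok
  pos 16: y in {0,3}, choose 3; 2->3 ok
  pos 17: x in {2}, choose 2; 3->2 ok
  pos 18: y in {0,3}, choose 0; 2->0 ok
  pos 19: x in {2}, choose 2; 0->2 ok
  pos 20: y in {0,3}, choose 3; 2->3 ok
  pos 21: z in {1}, choose 1; 3->1 ok

0,2,0,0,2,0,2,0,0,2,0,2,0,2,0,2,3,2,0,2,3,1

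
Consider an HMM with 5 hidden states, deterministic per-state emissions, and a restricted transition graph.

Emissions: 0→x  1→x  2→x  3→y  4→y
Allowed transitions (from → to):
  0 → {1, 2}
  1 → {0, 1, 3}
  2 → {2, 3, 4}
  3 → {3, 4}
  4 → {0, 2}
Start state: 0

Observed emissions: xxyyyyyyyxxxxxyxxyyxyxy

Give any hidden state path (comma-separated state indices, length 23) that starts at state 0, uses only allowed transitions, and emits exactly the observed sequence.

0,1,3,3,3,3,3,3,4,2,2,2,2,2,4,0,1,3,4,2,4,2,3

  pos 0: x in {0,1,2}, choose 0; start
  pos 1: x in {0,1,2}, choose 1; 0->1 ok
  pos 2: y in {3,4}, choose 3; 1->3 ok
  pos 3: y in {3,4}, choose 3; 3->3 ok
  pos 4: y in {3,4}, choose 3; 3->3 ok
  pos 5: y in {3,4}, choose 3; 3->3 ok
  pos 6: y in {3,4}, choose 3; 3->3 ok
  pos 7: y in {3,4}, choose 3; 3->3 ok
  pos 8: y in {3,4}, choose 4; 3->4 ok
  pos 9: x in {0,1,2}, choose 2; 4->2 ok
  pos 10: x in {0,1,2}, choose 2; 2->2 ok
  pos 11: x in {0,1,2}, choose 2; 2->2 ok
  pos 12: x in {0,1,2}, choose 2; 2->2 ok
  pos 13: x in {0,1,2}, choose 2; 2->2 ok
  pos 14: y in {3,4}, choose 4; 2->4 ok
  pos 15: x in {0,1,2}, choose 0; 4->0 ok
  pos 16: x in {0,1,2}, choose 1; 0->1 ok
  pos 17: y in {3,4}, choose 3; 1->3 ok
  pos 18: y in {3,4}, choose 4; 3->4 ok
  pos 19: x in {0,1,2}, choose 2; 4->2 ok
  pos 20: y in {3,4}, choose 4; 2->4 ok
  pos 21: x in {0,1,2}, choose 2; 4->2 ok
  pos 22: y in {3,4}, choose 3; 2->3 ok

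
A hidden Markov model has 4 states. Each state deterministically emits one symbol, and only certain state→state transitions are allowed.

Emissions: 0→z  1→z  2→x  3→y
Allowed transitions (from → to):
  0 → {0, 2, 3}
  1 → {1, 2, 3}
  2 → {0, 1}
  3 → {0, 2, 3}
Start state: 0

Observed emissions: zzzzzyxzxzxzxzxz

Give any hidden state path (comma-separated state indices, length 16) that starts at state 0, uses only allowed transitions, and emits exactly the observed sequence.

  [0] z  {0,1}  => 0  start
  [1] z  {0,1}  => 0  0->0 ok
  [2] z  {0,1}  => 0  0->0 ok
  [3] z  {0,1}  => 0  0->0 ok
  [4] z  {0,1}  => 0  0->0 ok
  [5] y  {3}  => 3  0->3 ok
  [6] x  {2}  => 2  3->2 ok
  [7] z  {0,1}  => 1  2->1 ok
  [8] x  {2}  => 2  1->2 ok
  [9] z  {0,1}  => 0  2->0 ok
  [10] x  {2}  => 2  0->2 ok
  [11] z  {0,1}  => 0  2->0 ok
  [12] x  {2}  => 2  0->2 ok
  [13] z  {0,1}  => 1  2->1 ok
  [14] x  {2}  => 2  1->2 ok
  [15] z  {0,1}  => 1  2->1 ok

0,0,0,0,0,3,2,1,2,0,2,0,2,1,2,1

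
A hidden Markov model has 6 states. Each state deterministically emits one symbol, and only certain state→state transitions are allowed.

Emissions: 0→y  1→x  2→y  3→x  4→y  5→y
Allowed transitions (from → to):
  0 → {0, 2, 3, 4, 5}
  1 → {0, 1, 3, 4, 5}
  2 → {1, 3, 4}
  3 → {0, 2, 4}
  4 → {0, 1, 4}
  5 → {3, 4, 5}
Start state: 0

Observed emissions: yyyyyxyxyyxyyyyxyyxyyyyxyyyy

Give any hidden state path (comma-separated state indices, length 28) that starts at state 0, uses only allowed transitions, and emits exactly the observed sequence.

0,5,5,4,4,1,5,3,4,0,3,2,4,0,0,3,4,4,1,4,4,0,2,3,0,4,4,0

  pos 0: y in {0,2,4,5}, choose 0; start
  pos 1: y in {0,2,4,5}, choose 5; 0->5 ok
  pos 2: y in {0,2,4,5}, choose 5; 5->5 ok
  pos 3: y in {0,2,4,5}, choose 4; 5->4 ok
  pos 4: y in {0,2,4,5}, choose 4; 4->4 ok
  pos 5: x in {1,3}, choose 1; 4->1 ok
  pos 6: y in {0,2,4,5}, choose 5; 1->5 ok
  pos 7: x in {1,3}, choose 3; 5->3 ok
  pos 8: y in {0,2,4,5}, choose 4; 3->4 ok
  pos 9: y in {0,2,4,5}, choose 0; 4->0 ok
  pos 10: x in {1,3}, choose 3; 0->3 ok
  pos 11: y in {0,2,4,5}, choose 2; 3->2 ok
  pos 12: y in {0,2,4,5}, choose 4; 2->4 ok
  pos 13: y in {0,2,4,5}, choose 0; 4->0 ok
  pos 14: y in {0,2,4,5}, choose 0; 0->0 ok
  pos 15: x in {1,3}, choose 3; 0->3 ok
  pos 16: y in {0,2,4,5}, choose 4; 3->4 ok
  pos 17: y in {0,2,4,5}, choose 4; 4->4 ok
  pos 18: x in {1,3}, choose 1; 4->1 ok
  pos 19: y in {0,2,4,5}, choose 4; 1->4 ok
  pos 20: y in {0,2,4,5}, choose 4; 4->4 ok
  pos 21: y in {0,2,4,5}, choose 0; 4->0 ok
  pos 22: y in {0,2,4,5}, choose 2; 0->2 ok
  pos 23: x in {1,3}, choose 3; 2->3 ok
  pos 24: y in {0,2,4,5}, choose 0; 3->0 ok
  pos 25: y in {0,2,4,5}, choose 4; 0->4 ok
  pos 26: y in {0,2,4,5}, choose 4; 4->4 ok
  pos 27: y in {0,2,4,5}, choose 0; 4->0 ok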